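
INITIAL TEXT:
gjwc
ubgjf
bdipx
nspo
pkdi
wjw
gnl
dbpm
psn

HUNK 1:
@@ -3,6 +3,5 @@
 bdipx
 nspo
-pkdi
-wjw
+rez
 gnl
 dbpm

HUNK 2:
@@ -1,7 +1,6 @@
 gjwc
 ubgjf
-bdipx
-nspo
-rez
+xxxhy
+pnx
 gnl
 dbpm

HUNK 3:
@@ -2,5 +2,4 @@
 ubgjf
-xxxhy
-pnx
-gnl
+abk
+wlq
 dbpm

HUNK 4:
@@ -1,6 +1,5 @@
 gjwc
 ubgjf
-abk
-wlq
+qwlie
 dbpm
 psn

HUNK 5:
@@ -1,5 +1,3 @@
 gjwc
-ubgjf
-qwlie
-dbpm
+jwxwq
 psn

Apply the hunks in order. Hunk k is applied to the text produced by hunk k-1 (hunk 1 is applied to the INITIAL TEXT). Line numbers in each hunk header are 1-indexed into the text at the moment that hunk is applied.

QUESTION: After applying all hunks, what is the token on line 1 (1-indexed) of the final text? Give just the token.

Answer: gjwc

Derivation:
Hunk 1: at line 3 remove [pkdi,wjw] add [rez] -> 8 lines: gjwc ubgjf bdipx nspo rez gnl dbpm psn
Hunk 2: at line 1 remove [bdipx,nspo,rez] add [xxxhy,pnx] -> 7 lines: gjwc ubgjf xxxhy pnx gnl dbpm psn
Hunk 3: at line 2 remove [xxxhy,pnx,gnl] add [abk,wlq] -> 6 lines: gjwc ubgjf abk wlq dbpm psn
Hunk 4: at line 1 remove [abk,wlq] add [qwlie] -> 5 lines: gjwc ubgjf qwlie dbpm psn
Hunk 5: at line 1 remove [ubgjf,qwlie,dbpm] add [jwxwq] -> 3 lines: gjwc jwxwq psn
Final line 1: gjwc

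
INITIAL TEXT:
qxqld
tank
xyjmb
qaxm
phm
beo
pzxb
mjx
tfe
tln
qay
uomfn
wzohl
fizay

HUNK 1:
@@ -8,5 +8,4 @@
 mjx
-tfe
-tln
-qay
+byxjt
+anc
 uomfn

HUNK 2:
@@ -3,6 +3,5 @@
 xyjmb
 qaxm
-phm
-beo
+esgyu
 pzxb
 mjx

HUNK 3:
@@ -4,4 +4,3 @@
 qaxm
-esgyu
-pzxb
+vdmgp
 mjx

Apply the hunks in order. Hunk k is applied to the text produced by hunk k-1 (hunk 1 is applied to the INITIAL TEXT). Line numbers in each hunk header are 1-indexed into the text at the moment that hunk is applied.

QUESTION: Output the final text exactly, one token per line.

Answer: qxqld
tank
xyjmb
qaxm
vdmgp
mjx
byxjt
anc
uomfn
wzohl
fizay

Derivation:
Hunk 1: at line 8 remove [tfe,tln,qay] add [byxjt,anc] -> 13 lines: qxqld tank xyjmb qaxm phm beo pzxb mjx byxjt anc uomfn wzohl fizay
Hunk 2: at line 3 remove [phm,beo] add [esgyu] -> 12 lines: qxqld tank xyjmb qaxm esgyu pzxb mjx byxjt anc uomfn wzohl fizay
Hunk 3: at line 4 remove [esgyu,pzxb] add [vdmgp] -> 11 lines: qxqld tank xyjmb qaxm vdmgp mjx byxjt anc uomfn wzohl fizay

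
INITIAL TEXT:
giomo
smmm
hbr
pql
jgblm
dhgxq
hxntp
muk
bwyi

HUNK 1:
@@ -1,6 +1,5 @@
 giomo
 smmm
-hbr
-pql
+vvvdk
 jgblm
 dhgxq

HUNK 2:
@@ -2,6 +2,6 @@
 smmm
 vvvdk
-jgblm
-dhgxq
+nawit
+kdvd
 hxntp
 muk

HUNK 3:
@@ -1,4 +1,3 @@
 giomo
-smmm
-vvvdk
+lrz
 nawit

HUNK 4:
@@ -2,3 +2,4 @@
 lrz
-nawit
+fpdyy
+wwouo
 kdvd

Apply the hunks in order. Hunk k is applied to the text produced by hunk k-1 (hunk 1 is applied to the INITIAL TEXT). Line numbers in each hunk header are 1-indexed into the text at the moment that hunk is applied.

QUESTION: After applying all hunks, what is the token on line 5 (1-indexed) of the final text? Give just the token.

Hunk 1: at line 1 remove [hbr,pql] add [vvvdk] -> 8 lines: giomo smmm vvvdk jgblm dhgxq hxntp muk bwyi
Hunk 2: at line 2 remove [jgblm,dhgxq] add [nawit,kdvd] -> 8 lines: giomo smmm vvvdk nawit kdvd hxntp muk bwyi
Hunk 3: at line 1 remove [smmm,vvvdk] add [lrz] -> 7 lines: giomo lrz nawit kdvd hxntp muk bwyi
Hunk 4: at line 2 remove [nawit] add [fpdyy,wwouo] -> 8 lines: giomo lrz fpdyy wwouo kdvd hxntp muk bwyi
Final line 5: kdvd

Answer: kdvd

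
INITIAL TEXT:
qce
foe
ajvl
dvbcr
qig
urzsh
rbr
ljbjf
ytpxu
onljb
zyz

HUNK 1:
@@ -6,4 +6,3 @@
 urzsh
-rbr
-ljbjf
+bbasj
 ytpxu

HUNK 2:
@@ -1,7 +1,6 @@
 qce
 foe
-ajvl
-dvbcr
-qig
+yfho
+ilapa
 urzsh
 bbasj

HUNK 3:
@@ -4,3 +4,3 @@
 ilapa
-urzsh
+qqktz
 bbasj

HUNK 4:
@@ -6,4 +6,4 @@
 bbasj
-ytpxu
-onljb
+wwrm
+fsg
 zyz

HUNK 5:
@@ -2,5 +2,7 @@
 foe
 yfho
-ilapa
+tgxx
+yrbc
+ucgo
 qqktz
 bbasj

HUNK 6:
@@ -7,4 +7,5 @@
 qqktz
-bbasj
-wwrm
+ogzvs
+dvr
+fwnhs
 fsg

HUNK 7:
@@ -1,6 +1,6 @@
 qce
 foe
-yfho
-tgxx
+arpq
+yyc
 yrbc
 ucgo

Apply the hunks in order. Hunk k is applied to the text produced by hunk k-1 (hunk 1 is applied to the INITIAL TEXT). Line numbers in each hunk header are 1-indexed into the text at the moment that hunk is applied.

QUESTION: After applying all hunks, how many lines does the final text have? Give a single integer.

Hunk 1: at line 6 remove [rbr,ljbjf] add [bbasj] -> 10 lines: qce foe ajvl dvbcr qig urzsh bbasj ytpxu onljb zyz
Hunk 2: at line 1 remove [ajvl,dvbcr,qig] add [yfho,ilapa] -> 9 lines: qce foe yfho ilapa urzsh bbasj ytpxu onljb zyz
Hunk 3: at line 4 remove [urzsh] add [qqktz] -> 9 lines: qce foe yfho ilapa qqktz bbasj ytpxu onljb zyz
Hunk 4: at line 6 remove [ytpxu,onljb] add [wwrm,fsg] -> 9 lines: qce foe yfho ilapa qqktz bbasj wwrm fsg zyz
Hunk 5: at line 2 remove [ilapa] add [tgxx,yrbc,ucgo] -> 11 lines: qce foe yfho tgxx yrbc ucgo qqktz bbasj wwrm fsg zyz
Hunk 6: at line 7 remove [bbasj,wwrm] add [ogzvs,dvr,fwnhs] -> 12 lines: qce foe yfho tgxx yrbc ucgo qqktz ogzvs dvr fwnhs fsg zyz
Hunk 7: at line 1 remove [yfho,tgxx] add [arpq,yyc] -> 12 lines: qce foe arpq yyc yrbc ucgo qqktz ogzvs dvr fwnhs fsg zyz
Final line count: 12

Answer: 12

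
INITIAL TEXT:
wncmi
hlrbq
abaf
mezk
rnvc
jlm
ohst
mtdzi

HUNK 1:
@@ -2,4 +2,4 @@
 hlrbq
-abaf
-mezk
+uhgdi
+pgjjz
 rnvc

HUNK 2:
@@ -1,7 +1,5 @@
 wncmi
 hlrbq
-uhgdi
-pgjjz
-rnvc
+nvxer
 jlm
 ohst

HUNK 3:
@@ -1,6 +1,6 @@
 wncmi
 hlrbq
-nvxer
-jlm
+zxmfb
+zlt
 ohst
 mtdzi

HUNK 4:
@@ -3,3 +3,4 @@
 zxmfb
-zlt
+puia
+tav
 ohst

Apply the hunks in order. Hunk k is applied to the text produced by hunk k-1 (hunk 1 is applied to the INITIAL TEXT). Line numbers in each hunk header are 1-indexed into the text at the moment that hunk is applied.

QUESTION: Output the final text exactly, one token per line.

Answer: wncmi
hlrbq
zxmfb
puia
tav
ohst
mtdzi

Derivation:
Hunk 1: at line 2 remove [abaf,mezk] add [uhgdi,pgjjz] -> 8 lines: wncmi hlrbq uhgdi pgjjz rnvc jlm ohst mtdzi
Hunk 2: at line 1 remove [uhgdi,pgjjz,rnvc] add [nvxer] -> 6 lines: wncmi hlrbq nvxer jlm ohst mtdzi
Hunk 3: at line 1 remove [nvxer,jlm] add [zxmfb,zlt] -> 6 lines: wncmi hlrbq zxmfb zlt ohst mtdzi
Hunk 4: at line 3 remove [zlt] add [puia,tav] -> 7 lines: wncmi hlrbq zxmfb puia tav ohst mtdzi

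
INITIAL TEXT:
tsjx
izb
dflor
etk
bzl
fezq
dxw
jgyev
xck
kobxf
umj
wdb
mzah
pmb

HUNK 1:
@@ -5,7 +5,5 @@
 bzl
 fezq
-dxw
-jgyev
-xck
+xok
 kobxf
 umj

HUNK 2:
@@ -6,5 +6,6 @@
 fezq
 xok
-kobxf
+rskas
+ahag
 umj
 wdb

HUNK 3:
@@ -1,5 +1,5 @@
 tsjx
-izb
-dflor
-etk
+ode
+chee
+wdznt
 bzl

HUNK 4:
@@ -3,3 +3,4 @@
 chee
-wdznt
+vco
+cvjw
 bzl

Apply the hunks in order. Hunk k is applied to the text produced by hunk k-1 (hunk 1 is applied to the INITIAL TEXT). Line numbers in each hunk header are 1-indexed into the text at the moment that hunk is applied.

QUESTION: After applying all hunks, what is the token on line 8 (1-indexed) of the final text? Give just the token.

Answer: xok

Derivation:
Hunk 1: at line 5 remove [dxw,jgyev,xck] add [xok] -> 12 lines: tsjx izb dflor etk bzl fezq xok kobxf umj wdb mzah pmb
Hunk 2: at line 6 remove [kobxf] add [rskas,ahag] -> 13 lines: tsjx izb dflor etk bzl fezq xok rskas ahag umj wdb mzah pmb
Hunk 3: at line 1 remove [izb,dflor,etk] add [ode,chee,wdznt] -> 13 lines: tsjx ode chee wdznt bzl fezq xok rskas ahag umj wdb mzah pmb
Hunk 4: at line 3 remove [wdznt] add [vco,cvjw] -> 14 lines: tsjx ode chee vco cvjw bzl fezq xok rskas ahag umj wdb mzah pmb
Final line 8: xok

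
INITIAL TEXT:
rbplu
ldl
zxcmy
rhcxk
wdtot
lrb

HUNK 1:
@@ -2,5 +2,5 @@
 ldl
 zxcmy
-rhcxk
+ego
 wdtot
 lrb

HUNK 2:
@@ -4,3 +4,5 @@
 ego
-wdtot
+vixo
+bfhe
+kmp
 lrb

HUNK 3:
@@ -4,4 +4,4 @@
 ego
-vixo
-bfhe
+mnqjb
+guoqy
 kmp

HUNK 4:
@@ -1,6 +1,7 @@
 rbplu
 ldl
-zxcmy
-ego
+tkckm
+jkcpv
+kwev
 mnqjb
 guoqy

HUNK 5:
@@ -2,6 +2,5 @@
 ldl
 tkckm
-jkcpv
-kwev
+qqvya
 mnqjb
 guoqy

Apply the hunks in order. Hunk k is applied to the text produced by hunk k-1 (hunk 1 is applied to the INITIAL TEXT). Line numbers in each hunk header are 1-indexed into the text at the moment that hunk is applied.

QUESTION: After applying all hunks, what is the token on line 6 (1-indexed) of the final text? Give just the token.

Hunk 1: at line 2 remove [rhcxk] add [ego] -> 6 lines: rbplu ldl zxcmy ego wdtot lrb
Hunk 2: at line 4 remove [wdtot] add [vixo,bfhe,kmp] -> 8 lines: rbplu ldl zxcmy ego vixo bfhe kmp lrb
Hunk 3: at line 4 remove [vixo,bfhe] add [mnqjb,guoqy] -> 8 lines: rbplu ldl zxcmy ego mnqjb guoqy kmp lrb
Hunk 4: at line 1 remove [zxcmy,ego] add [tkckm,jkcpv,kwev] -> 9 lines: rbplu ldl tkckm jkcpv kwev mnqjb guoqy kmp lrb
Hunk 5: at line 2 remove [jkcpv,kwev] add [qqvya] -> 8 lines: rbplu ldl tkckm qqvya mnqjb guoqy kmp lrb
Final line 6: guoqy

Answer: guoqy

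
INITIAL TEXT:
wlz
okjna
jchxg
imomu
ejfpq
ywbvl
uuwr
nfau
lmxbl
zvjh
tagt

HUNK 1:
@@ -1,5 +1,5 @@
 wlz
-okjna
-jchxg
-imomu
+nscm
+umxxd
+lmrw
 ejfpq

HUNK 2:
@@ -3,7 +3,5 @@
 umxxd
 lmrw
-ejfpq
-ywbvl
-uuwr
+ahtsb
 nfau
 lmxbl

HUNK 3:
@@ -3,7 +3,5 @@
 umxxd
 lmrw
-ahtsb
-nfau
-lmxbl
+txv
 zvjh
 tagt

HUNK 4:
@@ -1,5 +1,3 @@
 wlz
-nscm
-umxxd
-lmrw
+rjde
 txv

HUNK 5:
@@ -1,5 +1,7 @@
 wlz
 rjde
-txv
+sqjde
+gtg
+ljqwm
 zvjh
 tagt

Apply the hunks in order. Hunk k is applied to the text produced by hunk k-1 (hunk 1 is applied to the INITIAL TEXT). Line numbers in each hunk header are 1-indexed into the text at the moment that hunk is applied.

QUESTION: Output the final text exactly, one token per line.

Answer: wlz
rjde
sqjde
gtg
ljqwm
zvjh
tagt

Derivation:
Hunk 1: at line 1 remove [okjna,jchxg,imomu] add [nscm,umxxd,lmrw] -> 11 lines: wlz nscm umxxd lmrw ejfpq ywbvl uuwr nfau lmxbl zvjh tagt
Hunk 2: at line 3 remove [ejfpq,ywbvl,uuwr] add [ahtsb] -> 9 lines: wlz nscm umxxd lmrw ahtsb nfau lmxbl zvjh tagt
Hunk 3: at line 3 remove [ahtsb,nfau,lmxbl] add [txv] -> 7 lines: wlz nscm umxxd lmrw txv zvjh tagt
Hunk 4: at line 1 remove [nscm,umxxd,lmrw] add [rjde] -> 5 lines: wlz rjde txv zvjh tagt
Hunk 5: at line 1 remove [txv] add [sqjde,gtg,ljqwm] -> 7 lines: wlz rjde sqjde gtg ljqwm zvjh tagt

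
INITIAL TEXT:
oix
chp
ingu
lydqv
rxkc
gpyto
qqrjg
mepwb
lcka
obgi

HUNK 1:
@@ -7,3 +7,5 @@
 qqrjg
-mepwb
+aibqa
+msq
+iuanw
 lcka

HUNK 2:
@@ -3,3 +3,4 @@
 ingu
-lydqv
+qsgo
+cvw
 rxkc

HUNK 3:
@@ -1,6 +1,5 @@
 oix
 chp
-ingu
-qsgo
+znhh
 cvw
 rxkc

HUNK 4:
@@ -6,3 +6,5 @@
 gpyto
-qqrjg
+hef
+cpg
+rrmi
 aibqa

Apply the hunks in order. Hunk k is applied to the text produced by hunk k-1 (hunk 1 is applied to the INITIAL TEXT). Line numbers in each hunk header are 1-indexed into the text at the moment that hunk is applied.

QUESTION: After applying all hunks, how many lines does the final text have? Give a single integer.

Answer: 14

Derivation:
Hunk 1: at line 7 remove [mepwb] add [aibqa,msq,iuanw] -> 12 lines: oix chp ingu lydqv rxkc gpyto qqrjg aibqa msq iuanw lcka obgi
Hunk 2: at line 3 remove [lydqv] add [qsgo,cvw] -> 13 lines: oix chp ingu qsgo cvw rxkc gpyto qqrjg aibqa msq iuanw lcka obgi
Hunk 3: at line 1 remove [ingu,qsgo] add [znhh] -> 12 lines: oix chp znhh cvw rxkc gpyto qqrjg aibqa msq iuanw lcka obgi
Hunk 4: at line 6 remove [qqrjg] add [hef,cpg,rrmi] -> 14 lines: oix chp znhh cvw rxkc gpyto hef cpg rrmi aibqa msq iuanw lcka obgi
Final line count: 14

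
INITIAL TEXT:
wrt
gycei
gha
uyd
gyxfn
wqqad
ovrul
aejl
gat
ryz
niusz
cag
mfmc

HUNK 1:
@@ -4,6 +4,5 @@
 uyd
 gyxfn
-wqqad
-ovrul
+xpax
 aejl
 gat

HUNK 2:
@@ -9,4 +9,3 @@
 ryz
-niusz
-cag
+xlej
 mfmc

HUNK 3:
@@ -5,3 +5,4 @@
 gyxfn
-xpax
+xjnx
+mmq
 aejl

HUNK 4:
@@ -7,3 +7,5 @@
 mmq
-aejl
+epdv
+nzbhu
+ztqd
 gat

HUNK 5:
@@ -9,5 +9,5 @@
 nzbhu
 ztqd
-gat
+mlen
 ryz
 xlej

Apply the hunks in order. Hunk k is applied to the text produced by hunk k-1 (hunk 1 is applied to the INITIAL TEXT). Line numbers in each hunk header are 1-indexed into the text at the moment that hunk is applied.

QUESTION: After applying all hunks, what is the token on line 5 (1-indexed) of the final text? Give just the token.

Hunk 1: at line 4 remove [wqqad,ovrul] add [xpax] -> 12 lines: wrt gycei gha uyd gyxfn xpax aejl gat ryz niusz cag mfmc
Hunk 2: at line 9 remove [niusz,cag] add [xlej] -> 11 lines: wrt gycei gha uyd gyxfn xpax aejl gat ryz xlej mfmc
Hunk 3: at line 5 remove [xpax] add [xjnx,mmq] -> 12 lines: wrt gycei gha uyd gyxfn xjnx mmq aejl gat ryz xlej mfmc
Hunk 4: at line 7 remove [aejl] add [epdv,nzbhu,ztqd] -> 14 lines: wrt gycei gha uyd gyxfn xjnx mmq epdv nzbhu ztqd gat ryz xlej mfmc
Hunk 5: at line 9 remove [gat] add [mlen] -> 14 lines: wrt gycei gha uyd gyxfn xjnx mmq epdv nzbhu ztqd mlen ryz xlej mfmc
Final line 5: gyxfn

Answer: gyxfn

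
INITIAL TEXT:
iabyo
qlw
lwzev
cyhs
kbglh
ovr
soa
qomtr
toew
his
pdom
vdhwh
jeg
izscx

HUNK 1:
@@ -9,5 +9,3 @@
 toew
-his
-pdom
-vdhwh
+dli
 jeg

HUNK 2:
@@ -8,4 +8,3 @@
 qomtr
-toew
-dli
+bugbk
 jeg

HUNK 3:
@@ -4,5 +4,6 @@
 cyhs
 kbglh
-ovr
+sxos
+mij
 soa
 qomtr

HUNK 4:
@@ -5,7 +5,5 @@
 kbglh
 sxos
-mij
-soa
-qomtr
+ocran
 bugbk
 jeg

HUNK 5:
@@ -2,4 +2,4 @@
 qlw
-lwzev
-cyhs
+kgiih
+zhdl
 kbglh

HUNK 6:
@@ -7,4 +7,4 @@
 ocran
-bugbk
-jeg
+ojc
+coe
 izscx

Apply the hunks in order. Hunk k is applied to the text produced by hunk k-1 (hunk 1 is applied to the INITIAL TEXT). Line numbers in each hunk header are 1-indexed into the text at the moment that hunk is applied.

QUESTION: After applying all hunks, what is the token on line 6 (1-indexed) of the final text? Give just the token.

Hunk 1: at line 9 remove [his,pdom,vdhwh] add [dli] -> 12 lines: iabyo qlw lwzev cyhs kbglh ovr soa qomtr toew dli jeg izscx
Hunk 2: at line 8 remove [toew,dli] add [bugbk] -> 11 lines: iabyo qlw lwzev cyhs kbglh ovr soa qomtr bugbk jeg izscx
Hunk 3: at line 4 remove [ovr] add [sxos,mij] -> 12 lines: iabyo qlw lwzev cyhs kbglh sxos mij soa qomtr bugbk jeg izscx
Hunk 4: at line 5 remove [mij,soa,qomtr] add [ocran] -> 10 lines: iabyo qlw lwzev cyhs kbglh sxos ocran bugbk jeg izscx
Hunk 5: at line 2 remove [lwzev,cyhs] add [kgiih,zhdl] -> 10 lines: iabyo qlw kgiih zhdl kbglh sxos ocran bugbk jeg izscx
Hunk 6: at line 7 remove [bugbk,jeg] add [ojc,coe] -> 10 lines: iabyo qlw kgiih zhdl kbglh sxos ocran ojc coe izscx
Final line 6: sxos

Answer: sxos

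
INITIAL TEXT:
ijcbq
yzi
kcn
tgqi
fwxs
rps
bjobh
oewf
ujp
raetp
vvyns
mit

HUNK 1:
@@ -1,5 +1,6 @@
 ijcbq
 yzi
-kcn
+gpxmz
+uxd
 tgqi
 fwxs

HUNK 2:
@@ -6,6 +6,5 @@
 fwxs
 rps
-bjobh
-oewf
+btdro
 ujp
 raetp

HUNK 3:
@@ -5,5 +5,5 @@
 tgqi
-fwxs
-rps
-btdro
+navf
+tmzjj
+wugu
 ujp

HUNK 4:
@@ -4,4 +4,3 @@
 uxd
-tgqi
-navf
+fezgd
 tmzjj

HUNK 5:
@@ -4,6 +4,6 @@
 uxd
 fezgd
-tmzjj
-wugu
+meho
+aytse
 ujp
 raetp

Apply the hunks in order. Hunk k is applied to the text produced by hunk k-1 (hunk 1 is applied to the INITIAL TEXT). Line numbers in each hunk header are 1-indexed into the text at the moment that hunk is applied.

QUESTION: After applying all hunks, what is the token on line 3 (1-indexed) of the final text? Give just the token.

Answer: gpxmz

Derivation:
Hunk 1: at line 1 remove [kcn] add [gpxmz,uxd] -> 13 lines: ijcbq yzi gpxmz uxd tgqi fwxs rps bjobh oewf ujp raetp vvyns mit
Hunk 2: at line 6 remove [bjobh,oewf] add [btdro] -> 12 lines: ijcbq yzi gpxmz uxd tgqi fwxs rps btdro ujp raetp vvyns mit
Hunk 3: at line 5 remove [fwxs,rps,btdro] add [navf,tmzjj,wugu] -> 12 lines: ijcbq yzi gpxmz uxd tgqi navf tmzjj wugu ujp raetp vvyns mit
Hunk 4: at line 4 remove [tgqi,navf] add [fezgd] -> 11 lines: ijcbq yzi gpxmz uxd fezgd tmzjj wugu ujp raetp vvyns mit
Hunk 5: at line 4 remove [tmzjj,wugu] add [meho,aytse] -> 11 lines: ijcbq yzi gpxmz uxd fezgd meho aytse ujp raetp vvyns mit
Final line 3: gpxmz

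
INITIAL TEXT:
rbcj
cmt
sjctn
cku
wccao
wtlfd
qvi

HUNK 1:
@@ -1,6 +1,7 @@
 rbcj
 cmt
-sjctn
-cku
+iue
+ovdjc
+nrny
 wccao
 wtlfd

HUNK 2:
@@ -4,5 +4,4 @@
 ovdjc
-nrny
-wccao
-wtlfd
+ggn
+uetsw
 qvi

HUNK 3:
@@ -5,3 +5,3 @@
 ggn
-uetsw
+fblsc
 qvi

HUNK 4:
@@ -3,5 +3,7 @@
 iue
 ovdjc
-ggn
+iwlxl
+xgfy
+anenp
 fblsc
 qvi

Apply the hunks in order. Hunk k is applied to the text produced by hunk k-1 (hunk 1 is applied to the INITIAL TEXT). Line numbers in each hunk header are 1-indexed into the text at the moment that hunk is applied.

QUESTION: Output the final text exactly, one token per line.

Hunk 1: at line 1 remove [sjctn,cku] add [iue,ovdjc,nrny] -> 8 lines: rbcj cmt iue ovdjc nrny wccao wtlfd qvi
Hunk 2: at line 4 remove [nrny,wccao,wtlfd] add [ggn,uetsw] -> 7 lines: rbcj cmt iue ovdjc ggn uetsw qvi
Hunk 3: at line 5 remove [uetsw] add [fblsc] -> 7 lines: rbcj cmt iue ovdjc ggn fblsc qvi
Hunk 4: at line 3 remove [ggn] add [iwlxl,xgfy,anenp] -> 9 lines: rbcj cmt iue ovdjc iwlxl xgfy anenp fblsc qvi

Answer: rbcj
cmt
iue
ovdjc
iwlxl
xgfy
anenp
fblsc
qvi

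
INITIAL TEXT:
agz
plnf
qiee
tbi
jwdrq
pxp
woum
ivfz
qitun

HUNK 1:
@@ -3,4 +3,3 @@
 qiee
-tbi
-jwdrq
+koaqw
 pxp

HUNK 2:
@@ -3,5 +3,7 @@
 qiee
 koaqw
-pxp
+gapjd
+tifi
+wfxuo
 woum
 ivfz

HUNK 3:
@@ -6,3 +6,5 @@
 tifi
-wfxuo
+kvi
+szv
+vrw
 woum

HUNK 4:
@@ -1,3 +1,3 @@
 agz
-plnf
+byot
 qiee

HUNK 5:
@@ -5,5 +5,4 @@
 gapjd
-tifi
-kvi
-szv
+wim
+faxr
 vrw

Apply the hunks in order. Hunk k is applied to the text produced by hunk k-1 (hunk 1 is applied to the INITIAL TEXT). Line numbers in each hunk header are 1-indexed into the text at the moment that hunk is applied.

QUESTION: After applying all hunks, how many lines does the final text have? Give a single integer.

Answer: 11

Derivation:
Hunk 1: at line 3 remove [tbi,jwdrq] add [koaqw] -> 8 lines: agz plnf qiee koaqw pxp woum ivfz qitun
Hunk 2: at line 3 remove [pxp] add [gapjd,tifi,wfxuo] -> 10 lines: agz plnf qiee koaqw gapjd tifi wfxuo woum ivfz qitun
Hunk 3: at line 6 remove [wfxuo] add [kvi,szv,vrw] -> 12 lines: agz plnf qiee koaqw gapjd tifi kvi szv vrw woum ivfz qitun
Hunk 4: at line 1 remove [plnf] add [byot] -> 12 lines: agz byot qiee koaqw gapjd tifi kvi szv vrw woum ivfz qitun
Hunk 5: at line 5 remove [tifi,kvi,szv] add [wim,faxr] -> 11 lines: agz byot qiee koaqw gapjd wim faxr vrw woum ivfz qitun
Final line count: 11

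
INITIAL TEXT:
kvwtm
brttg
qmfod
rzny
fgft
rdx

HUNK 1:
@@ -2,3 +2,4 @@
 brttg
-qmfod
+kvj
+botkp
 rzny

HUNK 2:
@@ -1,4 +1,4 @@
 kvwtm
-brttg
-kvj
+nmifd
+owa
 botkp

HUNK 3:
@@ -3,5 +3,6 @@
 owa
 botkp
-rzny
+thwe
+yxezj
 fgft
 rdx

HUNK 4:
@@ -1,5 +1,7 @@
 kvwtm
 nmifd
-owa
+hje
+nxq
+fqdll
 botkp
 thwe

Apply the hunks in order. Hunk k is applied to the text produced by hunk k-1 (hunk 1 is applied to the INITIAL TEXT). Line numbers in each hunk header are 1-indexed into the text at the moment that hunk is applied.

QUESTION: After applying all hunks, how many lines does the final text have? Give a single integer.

Answer: 10

Derivation:
Hunk 1: at line 2 remove [qmfod] add [kvj,botkp] -> 7 lines: kvwtm brttg kvj botkp rzny fgft rdx
Hunk 2: at line 1 remove [brttg,kvj] add [nmifd,owa] -> 7 lines: kvwtm nmifd owa botkp rzny fgft rdx
Hunk 3: at line 3 remove [rzny] add [thwe,yxezj] -> 8 lines: kvwtm nmifd owa botkp thwe yxezj fgft rdx
Hunk 4: at line 1 remove [owa] add [hje,nxq,fqdll] -> 10 lines: kvwtm nmifd hje nxq fqdll botkp thwe yxezj fgft rdx
Final line count: 10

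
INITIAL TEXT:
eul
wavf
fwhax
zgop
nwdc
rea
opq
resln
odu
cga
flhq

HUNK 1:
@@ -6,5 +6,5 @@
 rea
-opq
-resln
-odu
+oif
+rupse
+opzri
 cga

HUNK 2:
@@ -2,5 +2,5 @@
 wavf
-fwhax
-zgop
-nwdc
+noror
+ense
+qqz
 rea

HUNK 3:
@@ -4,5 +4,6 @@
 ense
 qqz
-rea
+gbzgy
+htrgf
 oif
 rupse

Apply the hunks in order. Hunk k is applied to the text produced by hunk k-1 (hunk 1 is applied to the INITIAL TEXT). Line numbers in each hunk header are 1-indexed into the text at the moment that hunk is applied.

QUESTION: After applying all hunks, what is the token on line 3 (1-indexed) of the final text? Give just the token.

Answer: noror

Derivation:
Hunk 1: at line 6 remove [opq,resln,odu] add [oif,rupse,opzri] -> 11 lines: eul wavf fwhax zgop nwdc rea oif rupse opzri cga flhq
Hunk 2: at line 2 remove [fwhax,zgop,nwdc] add [noror,ense,qqz] -> 11 lines: eul wavf noror ense qqz rea oif rupse opzri cga flhq
Hunk 3: at line 4 remove [rea] add [gbzgy,htrgf] -> 12 lines: eul wavf noror ense qqz gbzgy htrgf oif rupse opzri cga flhq
Final line 3: noror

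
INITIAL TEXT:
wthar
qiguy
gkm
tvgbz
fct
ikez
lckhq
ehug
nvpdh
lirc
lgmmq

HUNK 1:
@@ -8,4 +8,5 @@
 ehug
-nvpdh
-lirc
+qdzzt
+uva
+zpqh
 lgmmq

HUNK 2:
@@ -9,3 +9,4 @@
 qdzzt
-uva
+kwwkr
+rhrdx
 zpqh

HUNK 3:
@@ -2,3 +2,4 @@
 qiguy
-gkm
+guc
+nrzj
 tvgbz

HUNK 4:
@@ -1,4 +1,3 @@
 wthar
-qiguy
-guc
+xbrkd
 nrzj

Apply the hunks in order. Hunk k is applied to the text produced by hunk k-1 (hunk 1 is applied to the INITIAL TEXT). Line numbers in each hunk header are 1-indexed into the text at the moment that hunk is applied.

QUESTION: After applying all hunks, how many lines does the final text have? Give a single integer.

Answer: 13

Derivation:
Hunk 1: at line 8 remove [nvpdh,lirc] add [qdzzt,uva,zpqh] -> 12 lines: wthar qiguy gkm tvgbz fct ikez lckhq ehug qdzzt uva zpqh lgmmq
Hunk 2: at line 9 remove [uva] add [kwwkr,rhrdx] -> 13 lines: wthar qiguy gkm tvgbz fct ikez lckhq ehug qdzzt kwwkr rhrdx zpqh lgmmq
Hunk 3: at line 2 remove [gkm] add [guc,nrzj] -> 14 lines: wthar qiguy guc nrzj tvgbz fct ikez lckhq ehug qdzzt kwwkr rhrdx zpqh lgmmq
Hunk 4: at line 1 remove [qiguy,guc] add [xbrkd] -> 13 lines: wthar xbrkd nrzj tvgbz fct ikez lckhq ehug qdzzt kwwkr rhrdx zpqh lgmmq
Final line count: 13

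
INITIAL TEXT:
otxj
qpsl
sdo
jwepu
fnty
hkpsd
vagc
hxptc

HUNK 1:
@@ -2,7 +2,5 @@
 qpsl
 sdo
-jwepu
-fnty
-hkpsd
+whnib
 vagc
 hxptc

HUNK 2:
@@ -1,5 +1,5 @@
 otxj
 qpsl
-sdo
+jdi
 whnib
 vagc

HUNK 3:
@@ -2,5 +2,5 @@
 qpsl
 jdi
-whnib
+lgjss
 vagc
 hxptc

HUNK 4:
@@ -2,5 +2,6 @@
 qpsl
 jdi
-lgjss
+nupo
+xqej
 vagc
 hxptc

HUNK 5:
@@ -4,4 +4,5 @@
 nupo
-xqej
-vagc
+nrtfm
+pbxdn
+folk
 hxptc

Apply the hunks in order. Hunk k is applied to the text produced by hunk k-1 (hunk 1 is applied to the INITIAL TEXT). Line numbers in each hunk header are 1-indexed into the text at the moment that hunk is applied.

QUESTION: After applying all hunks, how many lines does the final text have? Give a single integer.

Answer: 8

Derivation:
Hunk 1: at line 2 remove [jwepu,fnty,hkpsd] add [whnib] -> 6 lines: otxj qpsl sdo whnib vagc hxptc
Hunk 2: at line 1 remove [sdo] add [jdi] -> 6 lines: otxj qpsl jdi whnib vagc hxptc
Hunk 3: at line 2 remove [whnib] add [lgjss] -> 6 lines: otxj qpsl jdi lgjss vagc hxptc
Hunk 4: at line 2 remove [lgjss] add [nupo,xqej] -> 7 lines: otxj qpsl jdi nupo xqej vagc hxptc
Hunk 5: at line 4 remove [xqej,vagc] add [nrtfm,pbxdn,folk] -> 8 lines: otxj qpsl jdi nupo nrtfm pbxdn folk hxptc
Final line count: 8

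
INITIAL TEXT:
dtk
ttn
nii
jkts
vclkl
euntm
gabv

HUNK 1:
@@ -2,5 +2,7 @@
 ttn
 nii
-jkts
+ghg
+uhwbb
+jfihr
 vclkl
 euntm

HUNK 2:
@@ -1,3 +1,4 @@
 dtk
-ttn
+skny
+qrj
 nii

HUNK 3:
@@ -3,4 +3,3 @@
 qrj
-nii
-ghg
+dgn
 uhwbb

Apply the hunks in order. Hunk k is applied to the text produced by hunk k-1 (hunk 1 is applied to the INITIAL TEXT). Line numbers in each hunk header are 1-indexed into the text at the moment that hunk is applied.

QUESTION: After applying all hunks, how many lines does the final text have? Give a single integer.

Answer: 9

Derivation:
Hunk 1: at line 2 remove [jkts] add [ghg,uhwbb,jfihr] -> 9 lines: dtk ttn nii ghg uhwbb jfihr vclkl euntm gabv
Hunk 2: at line 1 remove [ttn] add [skny,qrj] -> 10 lines: dtk skny qrj nii ghg uhwbb jfihr vclkl euntm gabv
Hunk 3: at line 3 remove [nii,ghg] add [dgn] -> 9 lines: dtk skny qrj dgn uhwbb jfihr vclkl euntm gabv
Final line count: 9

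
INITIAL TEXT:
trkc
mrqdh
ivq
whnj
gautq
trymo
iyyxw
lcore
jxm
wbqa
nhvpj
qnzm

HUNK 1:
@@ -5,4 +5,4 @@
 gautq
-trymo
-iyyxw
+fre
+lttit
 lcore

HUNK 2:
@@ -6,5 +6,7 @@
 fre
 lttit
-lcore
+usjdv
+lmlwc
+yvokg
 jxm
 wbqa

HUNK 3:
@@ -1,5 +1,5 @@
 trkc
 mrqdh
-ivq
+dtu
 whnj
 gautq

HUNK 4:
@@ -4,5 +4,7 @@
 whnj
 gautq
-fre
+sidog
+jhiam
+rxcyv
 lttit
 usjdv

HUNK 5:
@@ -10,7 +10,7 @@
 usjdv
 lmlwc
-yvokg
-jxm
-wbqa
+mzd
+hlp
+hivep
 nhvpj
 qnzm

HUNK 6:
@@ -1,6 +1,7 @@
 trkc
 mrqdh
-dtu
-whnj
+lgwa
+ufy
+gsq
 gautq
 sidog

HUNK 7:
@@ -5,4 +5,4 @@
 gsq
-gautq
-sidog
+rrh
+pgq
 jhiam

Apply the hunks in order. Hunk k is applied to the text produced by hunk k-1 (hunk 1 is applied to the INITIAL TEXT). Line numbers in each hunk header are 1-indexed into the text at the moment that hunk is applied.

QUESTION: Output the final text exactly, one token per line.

Hunk 1: at line 5 remove [trymo,iyyxw] add [fre,lttit] -> 12 lines: trkc mrqdh ivq whnj gautq fre lttit lcore jxm wbqa nhvpj qnzm
Hunk 2: at line 6 remove [lcore] add [usjdv,lmlwc,yvokg] -> 14 lines: trkc mrqdh ivq whnj gautq fre lttit usjdv lmlwc yvokg jxm wbqa nhvpj qnzm
Hunk 3: at line 1 remove [ivq] add [dtu] -> 14 lines: trkc mrqdh dtu whnj gautq fre lttit usjdv lmlwc yvokg jxm wbqa nhvpj qnzm
Hunk 4: at line 4 remove [fre] add [sidog,jhiam,rxcyv] -> 16 lines: trkc mrqdh dtu whnj gautq sidog jhiam rxcyv lttit usjdv lmlwc yvokg jxm wbqa nhvpj qnzm
Hunk 5: at line 10 remove [yvokg,jxm,wbqa] add [mzd,hlp,hivep] -> 16 lines: trkc mrqdh dtu whnj gautq sidog jhiam rxcyv lttit usjdv lmlwc mzd hlp hivep nhvpj qnzm
Hunk 6: at line 1 remove [dtu,whnj] add [lgwa,ufy,gsq] -> 17 lines: trkc mrqdh lgwa ufy gsq gautq sidog jhiam rxcyv lttit usjdv lmlwc mzd hlp hivep nhvpj qnzm
Hunk 7: at line 5 remove [gautq,sidog] add [rrh,pgq] -> 17 lines: trkc mrqdh lgwa ufy gsq rrh pgq jhiam rxcyv lttit usjdv lmlwc mzd hlp hivep nhvpj qnzm

Answer: trkc
mrqdh
lgwa
ufy
gsq
rrh
pgq
jhiam
rxcyv
lttit
usjdv
lmlwc
mzd
hlp
hivep
nhvpj
qnzm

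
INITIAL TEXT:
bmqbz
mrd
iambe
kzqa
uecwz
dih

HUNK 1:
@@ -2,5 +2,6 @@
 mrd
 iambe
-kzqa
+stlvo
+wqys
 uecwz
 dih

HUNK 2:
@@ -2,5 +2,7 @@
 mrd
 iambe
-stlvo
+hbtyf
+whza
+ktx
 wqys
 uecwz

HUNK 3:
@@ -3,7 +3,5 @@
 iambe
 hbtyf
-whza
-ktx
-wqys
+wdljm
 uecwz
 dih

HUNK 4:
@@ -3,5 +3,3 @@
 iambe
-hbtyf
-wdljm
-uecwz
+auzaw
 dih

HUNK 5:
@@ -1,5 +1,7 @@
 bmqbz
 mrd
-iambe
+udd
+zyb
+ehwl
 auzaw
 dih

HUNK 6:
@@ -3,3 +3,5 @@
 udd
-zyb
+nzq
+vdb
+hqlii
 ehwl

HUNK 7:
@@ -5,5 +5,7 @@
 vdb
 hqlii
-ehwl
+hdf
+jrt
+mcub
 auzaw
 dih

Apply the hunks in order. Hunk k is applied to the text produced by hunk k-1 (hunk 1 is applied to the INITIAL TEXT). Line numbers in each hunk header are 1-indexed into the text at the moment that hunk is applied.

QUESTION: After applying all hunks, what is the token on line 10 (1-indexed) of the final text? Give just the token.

Hunk 1: at line 2 remove [kzqa] add [stlvo,wqys] -> 7 lines: bmqbz mrd iambe stlvo wqys uecwz dih
Hunk 2: at line 2 remove [stlvo] add [hbtyf,whza,ktx] -> 9 lines: bmqbz mrd iambe hbtyf whza ktx wqys uecwz dih
Hunk 3: at line 3 remove [whza,ktx,wqys] add [wdljm] -> 7 lines: bmqbz mrd iambe hbtyf wdljm uecwz dih
Hunk 4: at line 3 remove [hbtyf,wdljm,uecwz] add [auzaw] -> 5 lines: bmqbz mrd iambe auzaw dih
Hunk 5: at line 1 remove [iambe] add [udd,zyb,ehwl] -> 7 lines: bmqbz mrd udd zyb ehwl auzaw dih
Hunk 6: at line 3 remove [zyb] add [nzq,vdb,hqlii] -> 9 lines: bmqbz mrd udd nzq vdb hqlii ehwl auzaw dih
Hunk 7: at line 5 remove [ehwl] add [hdf,jrt,mcub] -> 11 lines: bmqbz mrd udd nzq vdb hqlii hdf jrt mcub auzaw dih
Final line 10: auzaw

Answer: auzaw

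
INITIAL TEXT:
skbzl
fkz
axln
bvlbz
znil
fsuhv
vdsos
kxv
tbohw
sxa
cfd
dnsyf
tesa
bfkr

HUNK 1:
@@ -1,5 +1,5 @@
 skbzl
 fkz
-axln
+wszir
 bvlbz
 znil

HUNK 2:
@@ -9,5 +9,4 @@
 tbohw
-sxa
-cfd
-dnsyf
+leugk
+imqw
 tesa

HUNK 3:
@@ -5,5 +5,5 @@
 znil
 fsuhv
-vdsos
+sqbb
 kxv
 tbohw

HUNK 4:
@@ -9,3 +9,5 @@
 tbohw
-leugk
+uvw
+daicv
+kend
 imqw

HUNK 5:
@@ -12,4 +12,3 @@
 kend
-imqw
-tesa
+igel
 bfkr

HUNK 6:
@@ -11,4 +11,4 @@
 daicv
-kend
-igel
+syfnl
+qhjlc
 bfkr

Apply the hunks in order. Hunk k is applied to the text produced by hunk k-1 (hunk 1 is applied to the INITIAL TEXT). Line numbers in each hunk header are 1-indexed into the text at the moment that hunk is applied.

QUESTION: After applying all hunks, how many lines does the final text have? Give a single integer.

Answer: 14

Derivation:
Hunk 1: at line 1 remove [axln] add [wszir] -> 14 lines: skbzl fkz wszir bvlbz znil fsuhv vdsos kxv tbohw sxa cfd dnsyf tesa bfkr
Hunk 2: at line 9 remove [sxa,cfd,dnsyf] add [leugk,imqw] -> 13 lines: skbzl fkz wszir bvlbz znil fsuhv vdsos kxv tbohw leugk imqw tesa bfkr
Hunk 3: at line 5 remove [vdsos] add [sqbb] -> 13 lines: skbzl fkz wszir bvlbz znil fsuhv sqbb kxv tbohw leugk imqw tesa bfkr
Hunk 4: at line 9 remove [leugk] add [uvw,daicv,kend] -> 15 lines: skbzl fkz wszir bvlbz znil fsuhv sqbb kxv tbohw uvw daicv kend imqw tesa bfkr
Hunk 5: at line 12 remove [imqw,tesa] add [igel] -> 14 lines: skbzl fkz wszir bvlbz znil fsuhv sqbb kxv tbohw uvw daicv kend igel bfkr
Hunk 6: at line 11 remove [kend,igel] add [syfnl,qhjlc] -> 14 lines: skbzl fkz wszir bvlbz znil fsuhv sqbb kxv tbohw uvw daicv syfnl qhjlc bfkr
Final line count: 14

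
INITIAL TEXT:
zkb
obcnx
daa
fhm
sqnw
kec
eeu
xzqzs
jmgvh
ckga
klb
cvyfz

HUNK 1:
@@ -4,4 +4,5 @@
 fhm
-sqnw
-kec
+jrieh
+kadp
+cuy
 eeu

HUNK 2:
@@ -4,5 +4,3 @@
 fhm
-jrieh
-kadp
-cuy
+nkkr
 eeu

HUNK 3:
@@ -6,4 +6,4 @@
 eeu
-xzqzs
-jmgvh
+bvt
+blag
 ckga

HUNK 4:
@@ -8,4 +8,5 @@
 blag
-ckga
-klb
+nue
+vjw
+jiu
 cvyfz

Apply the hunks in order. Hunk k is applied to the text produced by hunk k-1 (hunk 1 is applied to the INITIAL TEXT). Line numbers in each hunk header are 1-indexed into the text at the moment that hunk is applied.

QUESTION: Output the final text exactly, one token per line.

Hunk 1: at line 4 remove [sqnw,kec] add [jrieh,kadp,cuy] -> 13 lines: zkb obcnx daa fhm jrieh kadp cuy eeu xzqzs jmgvh ckga klb cvyfz
Hunk 2: at line 4 remove [jrieh,kadp,cuy] add [nkkr] -> 11 lines: zkb obcnx daa fhm nkkr eeu xzqzs jmgvh ckga klb cvyfz
Hunk 3: at line 6 remove [xzqzs,jmgvh] add [bvt,blag] -> 11 lines: zkb obcnx daa fhm nkkr eeu bvt blag ckga klb cvyfz
Hunk 4: at line 8 remove [ckga,klb] add [nue,vjw,jiu] -> 12 lines: zkb obcnx daa fhm nkkr eeu bvt blag nue vjw jiu cvyfz

Answer: zkb
obcnx
daa
fhm
nkkr
eeu
bvt
blag
nue
vjw
jiu
cvyfz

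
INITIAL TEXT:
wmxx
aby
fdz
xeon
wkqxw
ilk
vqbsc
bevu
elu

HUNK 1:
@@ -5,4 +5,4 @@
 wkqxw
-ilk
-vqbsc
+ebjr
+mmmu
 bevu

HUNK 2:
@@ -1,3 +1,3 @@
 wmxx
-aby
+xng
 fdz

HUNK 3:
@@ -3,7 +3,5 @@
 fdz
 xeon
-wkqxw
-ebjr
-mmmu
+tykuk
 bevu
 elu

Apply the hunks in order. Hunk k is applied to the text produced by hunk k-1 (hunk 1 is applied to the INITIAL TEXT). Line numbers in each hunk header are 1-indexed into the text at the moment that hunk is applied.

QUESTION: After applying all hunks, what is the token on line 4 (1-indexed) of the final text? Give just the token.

Hunk 1: at line 5 remove [ilk,vqbsc] add [ebjr,mmmu] -> 9 lines: wmxx aby fdz xeon wkqxw ebjr mmmu bevu elu
Hunk 2: at line 1 remove [aby] add [xng] -> 9 lines: wmxx xng fdz xeon wkqxw ebjr mmmu bevu elu
Hunk 3: at line 3 remove [wkqxw,ebjr,mmmu] add [tykuk] -> 7 lines: wmxx xng fdz xeon tykuk bevu elu
Final line 4: xeon

Answer: xeon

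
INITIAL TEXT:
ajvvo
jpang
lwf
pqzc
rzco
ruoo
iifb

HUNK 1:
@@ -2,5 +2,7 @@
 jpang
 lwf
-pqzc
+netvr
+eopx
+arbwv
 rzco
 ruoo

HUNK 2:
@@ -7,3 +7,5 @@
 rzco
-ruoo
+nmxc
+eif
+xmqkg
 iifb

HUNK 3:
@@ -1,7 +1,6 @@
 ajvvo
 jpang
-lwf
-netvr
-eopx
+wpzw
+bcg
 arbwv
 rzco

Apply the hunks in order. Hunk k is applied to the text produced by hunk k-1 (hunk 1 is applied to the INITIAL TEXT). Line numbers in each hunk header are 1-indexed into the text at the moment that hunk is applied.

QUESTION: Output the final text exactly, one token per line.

Answer: ajvvo
jpang
wpzw
bcg
arbwv
rzco
nmxc
eif
xmqkg
iifb

Derivation:
Hunk 1: at line 2 remove [pqzc] add [netvr,eopx,arbwv] -> 9 lines: ajvvo jpang lwf netvr eopx arbwv rzco ruoo iifb
Hunk 2: at line 7 remove [ruoo] add [nmxc,eif,xmqkg] -> 11 lines: ajvvo jpang lwf netvr eopx arbwv rzco nmxc eif xmqkg iifb
Hunk 3: at line 1 remove [lwf,netvr,eopx] add [wpzw,bcg] -> 10 lines: ajvvo jpang wpzw bcg arbwv rzco nmxc eif xmqkg iifb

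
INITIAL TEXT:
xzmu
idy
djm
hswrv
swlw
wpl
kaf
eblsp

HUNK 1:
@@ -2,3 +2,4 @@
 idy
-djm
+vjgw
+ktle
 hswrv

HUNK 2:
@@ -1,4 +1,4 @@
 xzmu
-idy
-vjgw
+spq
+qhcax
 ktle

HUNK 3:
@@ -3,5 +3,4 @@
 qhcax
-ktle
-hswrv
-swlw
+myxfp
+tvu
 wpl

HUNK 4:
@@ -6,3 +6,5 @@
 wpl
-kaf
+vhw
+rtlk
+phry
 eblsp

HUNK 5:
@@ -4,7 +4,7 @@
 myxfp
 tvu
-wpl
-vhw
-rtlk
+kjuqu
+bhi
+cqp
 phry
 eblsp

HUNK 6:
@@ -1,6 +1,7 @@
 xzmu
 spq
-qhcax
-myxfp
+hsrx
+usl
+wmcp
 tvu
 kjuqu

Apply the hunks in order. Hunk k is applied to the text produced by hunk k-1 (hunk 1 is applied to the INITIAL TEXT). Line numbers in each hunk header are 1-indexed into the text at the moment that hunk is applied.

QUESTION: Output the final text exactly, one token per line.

Answer: xzmu
spq
hsrx
usl
wmcp
tvu
kjuqu
bhi
cqp
phry
eblsp

Derivation:
Hunk 1: at line 2 remove [djm] add [vjgw,ktle] -> 9 lines: xzmu idy vjgw ktle hswrv swlw wpl kaf eblsp
Hunk 2: at line 1 remove [idy,vjgw] add [spq,qhcax] -> 9 lines: xzmu spq qhcax ktle hswrv swlw wpl kaf eblsp
Hunk 3: at line 3 remove [ktle,hswrv,swlw] add [myxfp,tvu] -> 8 lines: xzmu spq qhcax myxfp tvu wpl kaf eblsp
Hunk 4: at line 6 remove [kaf] add [vhw,rtlk,phry] -> 10 lines: xzmu spq qhcax myxfp tvu wpl vhw rtlk phry eblsp
Hunk 5: at line 4 remove [wpl,vhw,rtlk] add [kjuqu,bhi,cqp] -> 10 lines: xzmu spq qhcax myxfp tvu kjuqu bhi cqp phry eblsp
Hunk 6: at line 1 remove [qhcax,myxfp] add [hsrx,usl,wmcp] -> 11 lines: xzmu spq hsrx usl wmcp tvu kjuqu bhi cqp phry eblsp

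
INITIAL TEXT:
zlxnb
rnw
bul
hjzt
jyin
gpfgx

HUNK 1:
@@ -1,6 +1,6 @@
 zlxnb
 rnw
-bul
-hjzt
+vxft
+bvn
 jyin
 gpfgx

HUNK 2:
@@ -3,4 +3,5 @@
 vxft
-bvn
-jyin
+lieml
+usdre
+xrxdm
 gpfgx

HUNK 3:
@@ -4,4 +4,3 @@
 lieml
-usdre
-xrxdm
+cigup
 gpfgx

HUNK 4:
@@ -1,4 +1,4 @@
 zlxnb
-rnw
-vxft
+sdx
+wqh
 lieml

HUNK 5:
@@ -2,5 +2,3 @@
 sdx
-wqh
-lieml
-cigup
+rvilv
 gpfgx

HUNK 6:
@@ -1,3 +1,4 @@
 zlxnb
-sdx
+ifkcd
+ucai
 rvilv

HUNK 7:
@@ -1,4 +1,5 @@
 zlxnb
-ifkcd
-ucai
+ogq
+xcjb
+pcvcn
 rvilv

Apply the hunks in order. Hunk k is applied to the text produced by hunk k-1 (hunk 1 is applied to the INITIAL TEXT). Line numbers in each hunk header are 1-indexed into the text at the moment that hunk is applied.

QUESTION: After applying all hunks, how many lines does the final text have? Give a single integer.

Answer: 6

Derivation:
Hunk 1: at line 1 remove [bul,hjzt] add [vxft,bvn] -> 6 lines: zlxnb rnw vxft bvn jyin gpfgx
Hunk 2: at line 3 remove [bvn,jyin] add [lieml,usdre,xrxdm] -> 7 lines: zlxnb rnw vxft lieml usdre xrxdm gpfgx
Hunk 3: at line 4 remove [usdre,xrxdm] add [cigup] -> 6 lines: zlxnb rnw vxft lieml cigup gpfgx
Hunk 4: at line 1 remove [rnw,vxft] add [sdx,wqh] -> 6 lines: zlxnb sdx wqh lieml cigup gpfgx
Hunk 5: at line 2 remove [wqh,lieml,cigup] add [rvilv] -> 4 lines: zlxnb sdx rvilv gpfgx
Hunk 6: at line 1 remove [sdx] add [ifkcd,ucai] -> 5 lines: zlxnb ifkcd ucai rvilv gpfgx
Hunk 7: at line 1 remove [ifkcd,ucai] add [ogq,xcjb,pcvcn] -> 6 lines: zlxnb ogq xcjb pcvcn rvilv gpfgx
Final line count: 6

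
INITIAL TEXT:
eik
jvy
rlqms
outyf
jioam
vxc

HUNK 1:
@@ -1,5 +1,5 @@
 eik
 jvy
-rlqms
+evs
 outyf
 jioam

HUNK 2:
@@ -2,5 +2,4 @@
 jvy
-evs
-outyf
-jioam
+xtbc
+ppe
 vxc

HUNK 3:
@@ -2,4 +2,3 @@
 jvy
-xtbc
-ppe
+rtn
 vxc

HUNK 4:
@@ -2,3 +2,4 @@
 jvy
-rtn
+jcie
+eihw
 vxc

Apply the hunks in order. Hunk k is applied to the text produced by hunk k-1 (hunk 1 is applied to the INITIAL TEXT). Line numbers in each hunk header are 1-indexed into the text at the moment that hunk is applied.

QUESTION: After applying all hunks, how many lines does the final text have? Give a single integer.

Hunk 1: at line 1 remove [rlqms] add [evs] -> 6 lines: eik jvy evs outyf jioam vxc
Hunk 2: at line 2 remove [evs,outyf,jioam] add [xtbc,ppe] -> 5 lines: eik jvy xtbc ppe vxc
Hunk 3: at line 2 remove [xtbc,ppe] add [rtn] -> 4 lines: eik jvy rtn vxc
Hunk 4: at line 2 remove [rtn] add [jcie,eihw] -> 5 lines: eik jvy jcie eihw vxc
Final line count: 5

Answer: 5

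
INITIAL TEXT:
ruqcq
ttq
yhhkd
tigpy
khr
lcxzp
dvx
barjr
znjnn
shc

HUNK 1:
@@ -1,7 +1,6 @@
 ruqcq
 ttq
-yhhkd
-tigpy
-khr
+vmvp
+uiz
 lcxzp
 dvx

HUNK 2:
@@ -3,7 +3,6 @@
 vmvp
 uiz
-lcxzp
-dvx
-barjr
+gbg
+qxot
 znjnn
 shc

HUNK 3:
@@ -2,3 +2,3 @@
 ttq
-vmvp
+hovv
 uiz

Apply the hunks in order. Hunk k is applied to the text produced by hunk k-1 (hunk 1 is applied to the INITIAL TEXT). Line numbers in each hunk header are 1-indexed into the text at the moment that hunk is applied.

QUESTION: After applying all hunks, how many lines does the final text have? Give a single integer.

Hunk 1: at line 1 remove [yhhkd,tigpy,khr] add [vmvp,uiz] -> 9 lines: ruqcq ttq vmvp uiz lcxzp dvx barjr znjnn shc
Hunk 2: at line 3 remove [lcxzp,dvx,barjr] add [gbg,qxot] -> 8 lines: ruqcq ttq vmvp uiz gbg qxot znjnn shc
Hunk 3: at line 2 remove [vmvp] add [hovv] -> 8 lines: ruqcq ttq hovv uiz gbg qxot znjnn shc
Final line count: 8

Answer: 8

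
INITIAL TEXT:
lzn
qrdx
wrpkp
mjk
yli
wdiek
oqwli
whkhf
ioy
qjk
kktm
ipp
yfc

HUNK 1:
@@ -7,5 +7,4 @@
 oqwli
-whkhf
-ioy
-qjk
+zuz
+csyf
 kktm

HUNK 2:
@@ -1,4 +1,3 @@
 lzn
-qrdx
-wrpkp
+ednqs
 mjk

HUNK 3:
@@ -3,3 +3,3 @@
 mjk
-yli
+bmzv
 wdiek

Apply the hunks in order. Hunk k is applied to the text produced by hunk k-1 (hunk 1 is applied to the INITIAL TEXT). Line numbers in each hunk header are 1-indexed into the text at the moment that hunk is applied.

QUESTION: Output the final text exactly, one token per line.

Hunk 1: at line 7 remove [whkhf,ioy,qjk] add [zuz,csyf] -> 12 lines: lzn qrdx wrpkp mjk yli wdiek oqwli zuz csyf kktm ipp yfc
Hunk 2: at line 1 remove [qrdx,wrpkp] add [ednqs] -> 11 lines: lzn ednqs mjk yli wdiek oqwli zuz csyf kktm ipp yfc
Hunk 3: at line 3 remove [yli] add [bmzv] -> 11 lines: lzn ednqs mjk bmzv wdiek oqwli zuz csyf kktm ipp yfc

Answer: lzn
ednqs
mjk
bmzv
wdiek
oqwli
zuz
csyf
kktm
ipp
yfc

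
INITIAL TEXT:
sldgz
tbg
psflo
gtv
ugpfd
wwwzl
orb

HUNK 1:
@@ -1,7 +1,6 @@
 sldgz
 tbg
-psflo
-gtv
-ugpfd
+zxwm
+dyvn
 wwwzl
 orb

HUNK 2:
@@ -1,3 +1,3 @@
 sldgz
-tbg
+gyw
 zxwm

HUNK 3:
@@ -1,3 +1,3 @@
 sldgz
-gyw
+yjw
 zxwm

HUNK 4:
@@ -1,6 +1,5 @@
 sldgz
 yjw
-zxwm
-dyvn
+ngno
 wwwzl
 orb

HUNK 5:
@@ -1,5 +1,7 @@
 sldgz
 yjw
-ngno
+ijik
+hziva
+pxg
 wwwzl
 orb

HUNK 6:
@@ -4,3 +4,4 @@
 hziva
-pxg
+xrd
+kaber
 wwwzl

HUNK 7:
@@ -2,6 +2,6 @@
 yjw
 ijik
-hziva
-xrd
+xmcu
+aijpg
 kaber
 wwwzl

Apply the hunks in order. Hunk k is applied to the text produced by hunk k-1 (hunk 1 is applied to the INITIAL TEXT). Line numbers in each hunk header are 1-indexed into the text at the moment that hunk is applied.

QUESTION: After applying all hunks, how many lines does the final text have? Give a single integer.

Answer: 8

Derivation:
Hunk 1: at line 1 remove [psflo,gtv,ugpfd] add [zxwm,dyvn] -> 6 lines: sldgz tbg zxwm dyvn wwwzl orb
Hunk 2: at line 1 remove [tbg] add [gyw] -> 6 lines: sldgz gyw zxwm dyvn wwwzl orb
Hunk 3: at line 1 remove [gyw] add [yjw] -> 6 lines: sldgz yjw zxwm dyvn wwwzl orb
Hunk 4: at line 1 remove [zxwm,dyvn] add [ngno] -> 5 lines: sldgz yjw ngno wwwzl orb
Hunk 5: at line 1 remove [ngno] add [ijik,hziva,pxg] -> 7 lines: sldgz yjw ijik hziva pxg wwwzl orb
Hunk 6: at line 4 remove [pxg] add [xrd,kaber] -> 8 lines: sldgz yjw ijik hziva xrd kaber wwwzl orb
Hunk 7: at line 2 remove [hziva,xrd] add [xmcu,aijpg] -> 8 lines: sldgz yjw ijik xmcu aijpg kaber wwwzl orb
Final line count: 8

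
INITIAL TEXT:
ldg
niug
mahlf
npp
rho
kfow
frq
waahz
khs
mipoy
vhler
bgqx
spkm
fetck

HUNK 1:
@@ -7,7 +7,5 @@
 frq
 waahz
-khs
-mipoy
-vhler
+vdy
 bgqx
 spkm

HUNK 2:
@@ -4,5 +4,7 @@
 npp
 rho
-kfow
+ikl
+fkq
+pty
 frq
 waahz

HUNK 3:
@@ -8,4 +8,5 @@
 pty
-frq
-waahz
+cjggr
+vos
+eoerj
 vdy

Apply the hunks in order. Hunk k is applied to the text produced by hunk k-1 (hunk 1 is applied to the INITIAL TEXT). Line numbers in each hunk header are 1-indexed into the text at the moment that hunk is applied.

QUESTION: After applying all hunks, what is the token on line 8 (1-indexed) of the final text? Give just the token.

Hunk 1: at line 7 remove [khs,mipoy,vhler] add [vdy] -> 12 lines: ldg niug mahlf npp rho kfow frq waahz vdy bgqx spkm fetck
Hunk 2: at line 4 remove [kfow] add [ikl,fkq,pty] -> 14 lines: ldg niug mahlf npp rho ikl fkq pty frq waahz vdy bgqx spkm fetck
Hunk 3: at line 8 remove [frq,waahz] add [cjggr,vos,eoerj] -> 15 lines: ldg niug mahlf npp rho ikl fkq pty cjggr vos eoerj vdy bgqx spkm fetck
Final line 8: pty

Answer: pty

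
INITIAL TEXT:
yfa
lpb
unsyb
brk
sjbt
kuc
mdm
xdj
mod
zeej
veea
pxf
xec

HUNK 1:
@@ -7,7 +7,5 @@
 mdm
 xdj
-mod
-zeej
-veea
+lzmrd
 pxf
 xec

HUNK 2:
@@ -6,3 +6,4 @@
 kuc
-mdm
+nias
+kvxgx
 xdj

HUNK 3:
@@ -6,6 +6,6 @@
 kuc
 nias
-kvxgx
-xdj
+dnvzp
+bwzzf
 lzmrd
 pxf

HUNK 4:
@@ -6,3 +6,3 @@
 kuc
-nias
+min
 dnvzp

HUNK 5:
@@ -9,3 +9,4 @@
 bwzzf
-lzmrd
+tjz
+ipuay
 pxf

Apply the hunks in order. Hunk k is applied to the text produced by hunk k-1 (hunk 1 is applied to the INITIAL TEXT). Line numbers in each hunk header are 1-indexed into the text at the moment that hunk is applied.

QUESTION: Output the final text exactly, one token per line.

Hunk 1: at line 7 remove [mod,zeej,veea] add [lzmrd] -> 11 lines: yfa lpb unsyb brk sjbt kuc mdm xdj lzmrd pxf xec
Hunk 2: at line 6 remove [mdm] add [nias,kvxgx] -> 12 lines: yfa lpb unsyb brk sjbt kuc nias kvxgx xdj lzmrd pxf xec
Hunk 3: at line 6 remove [kvxgx,xdj] add [dnvzp,bwzzf] -> 12 lines: yfa lpb unsyb brk sjbt kuc nias dnvzp bwzzf lzmrd pxf xec
Hunk 4: at line 6 remove [nias] add [min] -> 12 lines: yfa lpb unsyb brk sjbt kuc min dnvzp bwzzf lzmrd pxf xec
Hunk 5: at line 9 remove [lzmrd] add [tjz,ipuay] -> 13 lines: yfa lpb unsyb brk sjbt kuc min dnvzp bwzzf tjz ipuay pxf xec

Answer: yfa
lpb
unsyb
brk
sjbt
kuc
min
dnvzp
bwzzf
tjz
ipuay
pxf
xec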